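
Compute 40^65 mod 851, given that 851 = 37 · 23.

Mod 37: 40 ≡ 3; by Fermat, exponent reduces to 65 mod 36 = 29; 3^29 ≡ 28 (mod 37).
Mod 23: 40 ≡ 17; by Fermat, exponent reduces to 65 mod 22 = 21; 17^21 ≡ 19 (mod 23).
Combine by CRT: x ≡ 28 (mod 37), x ≡ 19 (mod 23) ⇒ x ≡ 65 (mod 851).

65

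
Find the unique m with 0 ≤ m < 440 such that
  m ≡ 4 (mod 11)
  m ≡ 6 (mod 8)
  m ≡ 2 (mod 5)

The moduli are pairwise coprime; N = 11·8·5 = 440.
N/11 = 40; 40 ≡ 7 (mod 11); 7·8 ≡ 1, so inverse 8.
N/8 = 55; 55 ≡ 7 (mod 8); 7·7 ≡ 1, so inverse 7.
N/5 = 88; 88 ≡ 3 (mod 5); 3·2 ≡ 1, so inverse 2.
m ≡ 4·40·8 + 6·55·7 + 2·88·2 = 3942.
3942 mod 440 = 422.

422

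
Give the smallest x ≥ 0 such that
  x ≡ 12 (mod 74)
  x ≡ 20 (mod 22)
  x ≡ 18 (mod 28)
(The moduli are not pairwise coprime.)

Combine the congruences pairwise.
gcd(74, 22) = 2 and 2 | (20 − 12), so the pair is consistent; merging gives x ≡ 86 (mod 814), where 814 = lcm(74, 22).
gcd(814, 28) = 2 and 2 | (18 − 86), so the pair is consistent; merging gives x ≡ 6598 (mod 11396), where 11396 = lcm(814, 28).
The solution is unique modulo lcm(74, 22, 28) = 11396.

6598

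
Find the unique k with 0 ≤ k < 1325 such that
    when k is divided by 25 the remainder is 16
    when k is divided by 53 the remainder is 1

266

Combine the congruences pairwise.
From k ≡ 16 (mod 25) write k = 16 + 25t. Substituting into k ≡ 1 (mod 53) gives 25t ≡ 38 (mod 53), and since 25⁻¹ ≡ 17 (mod 53), t ≡ 10. Hence k ≡ 16 + 25·10 = 266 (mod 1325).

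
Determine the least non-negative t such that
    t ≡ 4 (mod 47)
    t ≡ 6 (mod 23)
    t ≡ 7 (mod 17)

Combine the congruences pairwise.
From t ≡ 4 (mod 47) write t = 4 + 47s. Substituting into t ≡ 6 (mod 23) gives 47s ≡ 2 (mod 23), and since 1⁻¹ ≡ 1 (mod 23), s ≡ 2. Hence t ≡ 4 + 47·2 = 98 (mod 1081).
From t ≡ 98 (mod 1081) write t = 98 + 1081s. Substituting into t ≡ 7 (mod 17) gives 1081s ≡ 11 (mod 17), and since 10⁻¹ ≡ 12 (mod 17), s ≡ 13. Hence t ≡ 98 + 1081·13 = 14151 (mod 18377).

14151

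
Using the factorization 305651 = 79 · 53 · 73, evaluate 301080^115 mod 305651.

Mod 79: 301080 ≡ 11; by Fermat, exponent reduces to 115 mod 78 = 37; 11^37 ≡ 32 (mod 79).
Mod 53: 301080 ≡ 40; by Fermat, exponent reduces to 115 mod 52 = 11; 40^11 ≡ 37 (mod 53).
Mod 73: 301080 ≡ 28; by Fermat, exponent reduces to 115 mod 72 = 43; 28^43 ≡ 62 (mod 73).
Combine by CRT: x ≡ 32 (mod 79), x ≡ 37 (mod 53), x ≡ 62 (mod 73) ⇒ x ≡ 225340 (mod 305651).

225340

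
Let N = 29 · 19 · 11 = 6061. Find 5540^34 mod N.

3336

Mod 29: 5540 ≡ 1; by Fermat, exponent reduces to 34 mod 28 = 6; 1^6 ≡ 1 (mod 29).
Mod 19: 5540 ≡ 11; by Fermat, exponent reduces to 34 mod 18 = 16; 11^16 ≡ 11 (mod 19).
Mod 11: 5540 ≡ 7; by Fermat, exponent reduces to 34 mod 10 = 4; 7^4 ≡ 3 (mod 11).
Combine by CRT: x ≡ 1 (mod 29), x ≡ 11 (mod 19), x ≡ 3 (mod 11) ⇒ x ≡ 3336 (mod 6061).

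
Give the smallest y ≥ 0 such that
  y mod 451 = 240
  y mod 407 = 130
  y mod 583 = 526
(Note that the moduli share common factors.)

gcd(451, 407) = 11 and 11 | (130 − 240), so the pair is consistent; merging gives y ≡ 7456 (mod 16687), where 16687 = lcm(451, 407).
gcd(16687, 583) = 11 and 11 | (526 − 7456), so the pair is consistent; merging gives y ≡ 90891 (mod 884411), where 884411 = lcm(16687, 583).
The solution is unique modulo lcm(451, 407, 583) = 884411.

90891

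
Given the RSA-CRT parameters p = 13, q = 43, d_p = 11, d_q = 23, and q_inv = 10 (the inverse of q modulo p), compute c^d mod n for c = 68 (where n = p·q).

152

m₁ = c^(d_p) mod p: c ≡ 3 (mod 13), and 3^11 mod 13 = 9.
m₂ = c^(d_q) mod q: c ≡ 25 (mod 43), and 25^23 mod 43 = 23.
h = q_inv·(m₁ − m₂) mod p = 10·(9 − 23) mod 13 = 3.
m = m₂ + h·q = 23 + 3·43 = 152.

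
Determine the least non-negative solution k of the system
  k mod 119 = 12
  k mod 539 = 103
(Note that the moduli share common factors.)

4415

gcd(119, 539) = 7 and 7 | (103 − 12), so the pair is consistent; merging gives k ≡ 4415 (mod 9163), where 9163 = lcm(119, 539).
The solution is unique modulo lcm(119, 539) = 9163.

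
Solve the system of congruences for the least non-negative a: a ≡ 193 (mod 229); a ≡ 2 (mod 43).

3399

Combine the congruences pairwise.
From a ≡ 193 (mod 229) write a = 193 + 229t. Substituting into a ≡ 2 (mod 43) gives 229t ≡ 24 (mod 43), and since 14⁻¹ ≡ 40 (mod 43), t ≡ 14. Hence a ≡ 193 + 229·14 = 3399 (mod 9847).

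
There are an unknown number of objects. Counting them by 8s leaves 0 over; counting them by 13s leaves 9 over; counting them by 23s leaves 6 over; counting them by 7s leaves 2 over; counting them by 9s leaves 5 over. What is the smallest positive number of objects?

46328

The moduli are pairwise coprime; M = 8·13·23·7·9 = 150696.
M/8 = 18837; 18837 ≡ 5 (mod 8); 5·5 ≡ 1, so inverse 5.
M/13 = 11592; 11592 ≡ 9 (mod 13); 9·3 ≡ 1, so inverse 3.
M/23 = 6552; 6552 ≡ 20 (mod 23); 20·15 ≡ 1, so inverse 15.
M/7 = 21528; 21528 ≡ 3 (mod 7); 3·5 ≡ 1, so inverse 5.
M/9 = 16744; 16744 ≡ 4 (mod 9); 4·7 ≡ 1, so inverse 7.
N ≡ 0·18837·5 + 9·11592·3 + 6·6552·15 + 2·21528·5 + 5·16744·7 = 1703984.
1703984 mod 150696 = 46328.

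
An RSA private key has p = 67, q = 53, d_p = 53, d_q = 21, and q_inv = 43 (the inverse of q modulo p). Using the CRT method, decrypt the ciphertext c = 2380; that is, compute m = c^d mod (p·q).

132

m₁ = c^(d_p) mod p: c ≡ 35 (mod 67), and 35^53 mod 67 = 65.
m₂ = c^(d_q) mod q: c ≡ 48 (mod 53), and 48^21 mod 53 = 26.
h = q_inv·(m₁ − m₂) mod p = 43·(65 − 26) mod 67 = 2.
m = m₂ + h·q = 26 + 2·53 = 132.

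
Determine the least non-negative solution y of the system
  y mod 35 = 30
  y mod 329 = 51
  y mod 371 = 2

gcd(35, 329) = 7 and 7 | (51 − 30), so the pair is consistent; merging gives y ≡ 380 (mod 1645), where 1645 = lcm(35, 329).
gcd(1645, 371) = 7 and 7 | (2 − 380), so the pair is consistent; merging gives y ≡ 38215 (mod 87185), where 87185 = lcm(1645, 371).
The solution is unique modulo lcm(35, 329, 371) = 87185.

38215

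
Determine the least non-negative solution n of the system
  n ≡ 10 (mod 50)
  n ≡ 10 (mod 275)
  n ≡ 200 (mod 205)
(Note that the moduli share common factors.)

gcd(50, 275) = 25 and 25 | (10 − 10), so the pair is consistent; merging gives n ≡ 10 (mod 550), where 550 = lcm(50, 275).
gcd(550, 205) = 5 and 5 | (200 − 10), so the pair is consistent; merging gives n ≡ 8810 (mod 22550), where 22550 = lcm(550, 205).
The solution is unique modulo lcm(50, 275, 205) = 22550.

8810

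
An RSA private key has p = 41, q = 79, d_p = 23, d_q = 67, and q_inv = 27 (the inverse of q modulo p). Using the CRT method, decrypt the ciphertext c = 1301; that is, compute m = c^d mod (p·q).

m₁ = c^(d_p) mod p: c ≡ 30 (mod 41), and 30^23 mod 41 = 19.
m₂ = c^(d_q) mod q: c ≡ 37 (mod 79), and 37^67 mod 79 = 34.
h = q_inv·(m₁ − m₂) mod p = 27·(19 − 34) mod 41 = 5.
m = m₂ + h·q = 34 + 5·79 = 429.

429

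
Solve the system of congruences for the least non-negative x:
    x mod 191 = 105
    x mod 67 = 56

4880

From x ≡ 105 (mod 191) write x = 105 + 191t. Substituting into x ≡ 56 (mod 67) gives 191t ≡ 18 (mod 67), and since 57⁻¹ ≡ 20 (mod 67), t ≡ 25. Hence x ≡ 105 + 191·25 = 4880 (mod 12797).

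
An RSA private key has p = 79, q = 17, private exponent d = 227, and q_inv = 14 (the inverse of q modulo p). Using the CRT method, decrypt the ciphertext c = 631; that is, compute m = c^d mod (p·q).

d_p = d mod (p−1) = 227 mod 78 = 71; d_q = d mod (q−1) = 3.
m₁ = c^(d_p) mod p: c ≡ 78 (mod 79), and 78^71 mod 79 = 78.
m₂ = c^(d_q) mod q: c ≡ 2 (mod 17), and 2^3 mod 17 = 8.
h = q_inv·(m₁ − m₂) mod p = 14·(78 − 8) mod 79 = 32.
m = m₂ + h·q = 8 + 32·17 = 552.

552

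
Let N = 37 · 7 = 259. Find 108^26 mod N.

Mod 37: 108 ≡ 34; 34^26 ≡ 12 (mod 37).
Mod 7: 108 ≡ 3; by Fermat, exponent reduces to 26 mod 6 = 2; 3^2 ≡ 2 (mod 7).
Combine by CRT: x ≡ 12 (mod 37), x ≡ 2 (mod 7) ⇒ x ≡ 86 (mod 259).

86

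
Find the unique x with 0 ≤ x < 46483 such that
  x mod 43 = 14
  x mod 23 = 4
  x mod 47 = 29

6421

From x ≡ 14 (mod 43) write x = 14 + 43t. Substituting into x ≡ 4 (mod 23) gives 43t ≡ 13 (mod 23), and since 20⁻¹ ≡ 15 (mod 23), t ≡ 11. Hence x ≡ 14 + 43·11 = 487 (mod 989).
From x ≡ 487 (mod 989) write x = 487 + 989t. Substituting into x ≡ 29 (mod 47) gives 989t ≡ 12 (mod 47), and since 2⁻¹ ≡ 24 (mod 47), t ≡ 6. Hence x ≡ 487 + 989·6 = 6421 (mod 46483).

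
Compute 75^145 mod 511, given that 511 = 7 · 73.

75

Mod 7: 75 ≡ 5; by Fermat, exponent reduces to 145 mod 6 = 1; 5^1 ≡ 5 (mod 7).
Mod 73: 75 ≡ 2; by Fermat, exponent reduces to 145 mod 72 = 1; 2^1 ≡ 2 (mod 73).
Combine by CRT: x ≡ 5 (mod 7), x ≡ 2 (mod 73) ⇒ x ≡ 75 (mod 511).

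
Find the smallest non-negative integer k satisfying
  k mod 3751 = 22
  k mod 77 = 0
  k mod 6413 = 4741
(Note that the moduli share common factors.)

gcd(3751, 77) = 11 and 11 | (0 − 22), so the pair is consistent; merging gives k ≡ 3773 (mod 26257), where 26257 = lcm(3751, 77).
gcd(26257, 6413) = 121 and 121 | (4741 − 3773), so the pair is consistent; merging gives k ≡ 1159081 (mod 1391621), where 1391621 = lcm(26257, 6413).
The solution is unique modulo lcm(3751, 77, 6413) = 1391621.

1159081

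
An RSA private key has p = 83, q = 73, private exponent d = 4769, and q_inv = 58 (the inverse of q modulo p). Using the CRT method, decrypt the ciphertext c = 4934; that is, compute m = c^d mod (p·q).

d_p = d mod (p−1) = 4769 mod 82 = 13; d_q = d mod (q−1) = 17.
m₁ = c^(d_p) mod p: c ≡ 37 (mod 83), and 37^13 mod 83 = 33.
m₂ = c^(d_q) mod q: c ≡ 43 (mod 73), and 43^17 mod 73 = 52.
h = q_inv·(m₁ − m₂) mod p = 58·(33 − 52) mod 83 = 60.
m = m₂ + h·q = 52 + 60·73 = 4432.

4432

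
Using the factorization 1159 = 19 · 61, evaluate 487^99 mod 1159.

Mod 19: 487 ≡ 12; by Fermat, exponent reduces to 99 mod 18 = 9; 12^9 ≡ 18 (mod 19).
Mod 61: 487 ≡ 60; by Fermat, exponent reduces to 99 mod 60 = 39; 60^39 ≡ 60 (mod 61).
Combine by CRT: x ≡ 18 (mod 19), x ≡ 60 (mod 61) ⇒ x ≡ 1158 (mod 1159).

1158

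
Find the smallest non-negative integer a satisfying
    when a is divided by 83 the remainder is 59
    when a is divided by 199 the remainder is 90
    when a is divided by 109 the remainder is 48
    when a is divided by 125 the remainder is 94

10387094

From a ≡ 59 (mod 83) write a = 59 + 83t. Substituting into a ≡ 90 (mod 199) gives 83t ≡ 31 (mod 199), and since 83⁻¹ ≡ 12 (mod 199), t ≡ 173. Hence a ≡ 59 + 83·173 = 14418 (mod 16517).
From a ≡ 14418 (mod 16517) write a = 14418 + 16517t. Substituting into a ≡ 48 (mod 109) gives 16517t ≡ 18 (mod 109), and since 58⁻¹ ≡ 47 (mod 109), t ≡ 83. Hence a ≡ 14418 + 16517·83 = 1385329 (mod 1800353).
From a ≡ 1385329 (mod 1800353) write a = 1385329 + 1800353t. Substituting into a ≡ 94 (mod 125) gives 1800353t ≡ 15 (mod 125), and since 103⁻¹ ≡ 17 (mod 125), t ≡ 5. Hence a ≡ 1385329 + 1800353·5 = 10387094 (mod 225044125).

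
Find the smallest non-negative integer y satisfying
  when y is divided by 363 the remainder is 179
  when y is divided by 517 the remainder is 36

gcd(363, 517) = 11 and 11 | (36 − 179), so the pair is consistent; merging gives y ≡ 4172 (mod 17061), where 17061 = lcm(363, 517).
The solution is unique modulo lcm(363, 517) = 17061.

4172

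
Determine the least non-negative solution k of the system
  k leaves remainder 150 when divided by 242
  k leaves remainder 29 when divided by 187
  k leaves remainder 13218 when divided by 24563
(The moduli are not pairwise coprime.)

602730

gcd(242, 187) = 11 and 11 | (29 − 150), so the pair is consistent; merging gives k ≡ 2086 (mod 4114), where 4114 = lcm(242, 187).
gcd(4114, 24563) = 121 and 121 | (13218 − 2086), so the pair is consistent; merging gives k ≡ 602730 (mod 835142), where 835142 = lcm(4114, 24563).
The solution is unique modulo lcm(242, 187, 24563) = 835142.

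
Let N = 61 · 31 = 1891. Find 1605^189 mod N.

1139

Mod 61: 1605 ≡ 19; by Fermat, exponent reduces to 189 mod 60 = 9; 19^9 ≡ 41 (mod 61).
Mod 31: 1605 ≡ 24; by Fermat, exponent reduces to 189 mod 30 = 9; 24^9 ≡ 23 (mod 31).
Combine by CRT: x ≡ 41 (mod 61), x ≡ 23 (mod 31) ⇒ x ≡ 1139 (mod 1891).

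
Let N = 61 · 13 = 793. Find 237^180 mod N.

1

Mod 61: 237 ≡ 54; since 60 | 180, by Fermat 54^180 ≡ 1 (mod 61).
Mod 13: 237 ≡ 3; since 12 | 180, by Fermat 3^180 ≡ 1 (mod 13).
Combine by CRT: x ≡ 1 (mod 61), x ≡ 1 (mod 13) ⇒ x ≡ 1 (mod 793).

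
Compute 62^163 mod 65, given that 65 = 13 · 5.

23

Mod 13: 62 ≡ 10; by Fermat, exponent reduces to 163 mod 12 = 7; 10^7 ≡ 10 (mod 13).
Mod 5: 62 ≡ 2; by Fermat, exponent reduces to 163 mod 4 = 3; 2^3 ≡ 3 (mod 5).
Combine by CRT: x ≡ 10 (mod 13), x ≡ 3 (mod 5) ⇒ x ≡ 23 (mod 65).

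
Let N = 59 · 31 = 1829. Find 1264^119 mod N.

Mod 59: 1264 ≡ 25; by Fermat, exponent reduces to 119 mod 58 = 3; 25^3 ≡ 49 (mod 59).
Mod 31: 1264 ≡ 24; by Fermat, exponent reduces to 119 mod 30 = 29; 24^29 ≡ 22 (mod 31).
Combine by CRT: x ≡ 49 (mod 59), x ≡ 22 (mod 31) ⇒ x ≡ 580 (mod 1829).

580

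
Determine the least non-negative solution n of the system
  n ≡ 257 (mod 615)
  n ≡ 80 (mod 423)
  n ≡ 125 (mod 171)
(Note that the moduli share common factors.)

Combine the congruences pairwise.
gcd(615, 423) = 3 and 3 | (80 − 257), so the pair is consistent; merging gives n ≡ 52532 (mod 86715), where 86715 = lcm(615, 423).
gcd(86715, 171) = 9 and 9 | (125 − 52532), so the pair is consistent; merging gives n ≡ 486107 (mod 1647585), where 1647585 = lcm(86715, 171).
The solution is unique modulo lcm(615, 423, 171) = 1647585.

486107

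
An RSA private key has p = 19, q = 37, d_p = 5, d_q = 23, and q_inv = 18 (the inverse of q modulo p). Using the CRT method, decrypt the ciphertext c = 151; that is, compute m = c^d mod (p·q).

132

m₁ = c^(d_p) mod p: c ≡ 18 (mod 19), and 18^5 mod 19 = 18.
m₂ = c^(d_q) mod q: c ≡ 3 (mod 37), and 3^23 mod 37 = 21.
h = q_inv·(m₁ − m₂) mod p = 18·(18 − 21) mod 19 = 3.
m = m₂ + h·q = 21 + 3·37 = 132.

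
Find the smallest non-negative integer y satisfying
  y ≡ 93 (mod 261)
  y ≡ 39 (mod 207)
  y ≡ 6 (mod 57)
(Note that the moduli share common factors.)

95880

gcd(261, 207) = 9 and 9 | (39 − 93), so the pair is consistent; merging gives y ≡ 5835 (mod 6003), where 6003 = lcm(261, 207).
gcd(6003, 57) = 3 and 3 | (6 − 5835), so the pair is consistent; merging gives y ≡ 95880 (mod 114057), where 114057 = lcm(6003, 57).
The solution is unique modulo lcm(261, 207, 57) = 114057.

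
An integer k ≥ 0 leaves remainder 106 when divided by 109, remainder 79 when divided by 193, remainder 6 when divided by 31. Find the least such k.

The moduli are pairwise coprime; N = 109·193·31 = 652147.
N/109 = 5983; 5983 ≡ 97 (mod 109); 97·9 ≡ 1, so inverse 9.
N/193 = 3379; 3379 ≡ 98 (mod 193); 98·65 ≡ 1, so inverse 65.
N/31 = 21037; 21037 ≡ 19 (mod 31); 19·18 ≡ 1, so inverse 18.
k ≡ 106·5983·9 + 79·3379·65 + 6·21037·18 = 25330943.
25330943 mod 652147 = 549357.

549357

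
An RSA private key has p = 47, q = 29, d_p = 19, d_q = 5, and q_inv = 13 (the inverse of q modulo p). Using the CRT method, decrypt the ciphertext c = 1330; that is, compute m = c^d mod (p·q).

m₁ = c^(d_p) mod p: c ≡ 14 (mod 47), and 14^19 mod 47 = 36.
m₂ = c^(d_q) mod q: c ≡ 25 (mod 29), and 25^5 mod 29 = 20.
h = q_inv·(m₁ − m₂) mod p = 13·(36 − 20) mod 47 = 20.
m = m₂ + h·q = 20 + 20·29 = 600.

600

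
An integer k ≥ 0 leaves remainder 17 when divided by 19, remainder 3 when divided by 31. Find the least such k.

From k ≡ 17 (mod 19) write k = 17 + 19t. Substituting into k ≡ 3 (mod 31) gives 19t ≡ 17 (mod 31), and since 19⁻¹ ≡ 18 (mod 31), t ≡ 27. Hence k ≡ 17 + 19·27 = 530 (mod 589).

530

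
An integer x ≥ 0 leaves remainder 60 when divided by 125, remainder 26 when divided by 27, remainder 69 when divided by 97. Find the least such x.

70685

The moduli are pairwise coprime; N = 125·27·97 = 327375.
N/125 = 2619; 2619 ≡ 119 (mod 125); 119·104 ≡ 1, so inverse 104.
N/27 = 12125; 12125 ≡ 2 (mod 27); 2·14 ≡ 1, so inverse 14.
N/97 = 3375; 3375 ≡ 77 (mod 97); 77·63 ≡ 1, so inverse 63.
x ≡ 60·2619·104 + 26·12125·14 + 69·3375·63 = 35427185.
35427185 mod 327375 = 70685.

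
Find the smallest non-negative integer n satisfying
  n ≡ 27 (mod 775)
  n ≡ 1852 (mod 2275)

gcd(775, 2275) = 25 and 25 | (1852 − 27), so the pair is consistent; merging gives n ≡ 49627 (mod 70525), where 70525 = lcm(775, 2275).
The solution is unique modulo lcm(775, 2275) = 70525.

49627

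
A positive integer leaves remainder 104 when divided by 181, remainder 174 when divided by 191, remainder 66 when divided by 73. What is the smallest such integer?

The moduli are pairwise coprime; N = 181·191·73 = 2523683.
N/181 = 13943; 13943 ≡ 6 (mod 181); 6·151 ≡ 1, so inverse 151.
N/191 = 13213; 13213 ≡ 34 (mod 191); 34·118 ≡ 1, so inverse 118.
N/73 = 34571; 34571 ≡ 42 (mod 73); 42·40 ≡ 1, so inverse 40.
x ≡ 104·13943·151 + 174·13213·118 + 66·34571·40 = 581517628.
581517628 mod 2523683 = 1070538.

1070538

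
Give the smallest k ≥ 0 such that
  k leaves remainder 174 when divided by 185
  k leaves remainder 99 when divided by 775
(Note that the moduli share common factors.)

14049

gcd(185, 775) = 5 and 5 | (99 − 174), so the pair is consistent; merging gives k ≡ 14049 (mod 28675), where 28675 = lcm(185, 775).
The solution is unique modulo lcm(185, 775) = 28675.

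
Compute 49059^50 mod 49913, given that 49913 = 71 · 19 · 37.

39939

Mod 71: 49059 ≡ 69; 69^50 ≡ 37 (mod 71).
Mod 19: 49059 ≡ 1; by Fermat, exponent reduces to 50 mod 18 = 14; 1^14 ≡ 1 (mod 19).
Mod 37: 49059 ≡ 34; by Fermat, exponent reduces to 50 mod 36 = 14; 34^14 ≡ 16 (mod 37).
Combine by CRT: x ≡ 37 (mod 71), x ≡ 1 (mod 19), x ≡ 16 (mod 37) ⇒ x ≡ 39939 (mod 49913).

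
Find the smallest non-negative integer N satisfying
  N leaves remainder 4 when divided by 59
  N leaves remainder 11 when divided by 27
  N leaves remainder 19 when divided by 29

7733

From N ≡ 4 (mod 59) write N = 4 + 59t. Substituting into N ≡ 11 (mod 27) gives 59t ≡ 7 (mod 27), and since 5⁻¹ ≡ 11 (mod 27), t ≡ 23. Hence N ≡ 4 + 59·23 = 1361 (mod 1593).
From N ≡ 1361 (mod 1593) write N = 1361 + 1593t. Substituting into N ≡ 19 (mod 29) gives 1593t ≡ 21 (mod 29), and since 27⁻¹ ≡ 14 (mod 29), t ≡ 4. Hence N ≡ 1361 + 1593·4 = 7733 (mod 46197).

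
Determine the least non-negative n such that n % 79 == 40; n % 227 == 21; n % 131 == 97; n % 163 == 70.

The moduli are pairwise coprime; M = 79·227·131·163 = 382923349.
M/79 = 4847131; 4847131 ≡ 7 (mod 79); 7·34 ≡ 1, so inverse 34.
M/227 = 1686887; 1686887 ≡ 50 (mod 227); 50·168 ≡ 1, so inverse 168.
M/131 = 2923079; 2923079 ≡ 76 (mod 131); 76·50 ≡ 1, so inverse 50.
M/163 = 2349223; 2349223 ≡ 67 (mod 163); 67·73 ≡ 1, so inverse 73.
n ≡ 40·4847131·34 + 21·1686887·168 + 97·2923079·50 + 70·2349223·73 = 38724898176.
38724898176 mod 382923349 = 49639927.

49639927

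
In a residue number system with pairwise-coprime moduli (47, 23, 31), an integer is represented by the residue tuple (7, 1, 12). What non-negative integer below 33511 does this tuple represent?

The moduli are pairwise coprime; N = 47·23·31 = 33511.
N/47 = 713; 713 ≡ 8 (mod 47); 8·6 ≡ 1, so inverse 6.
N/23 = 1457; 1457 ≡ 8 (mod 23); 8·3 ≡ 1, so inverse 3.
N/31 = 1081; 1081 ≡ 27 (mod 31); 27·23 ≡ 1, so inverse 23.
x ≡ 7·713·6 + 1·1457·3 + 12·1081·23 = 332673.
332673 mod 33511 = 31074.

31074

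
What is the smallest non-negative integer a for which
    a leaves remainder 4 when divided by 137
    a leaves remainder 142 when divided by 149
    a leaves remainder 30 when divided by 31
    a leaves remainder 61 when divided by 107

40610092

The moduli are pairwise coprime; N = 137·149·31·107 = 67709921.
N/137 = 494233; 494233 ≡ 74 (mod 137); 74·50 ≡ 1, so inverse 50.
N/149 = 454429; 454429 ≡ 128 (mod 149); 128·78 ≡ 1, so inverse 78.
N/31 = 2184191; 2184191 ≡ 24 (mod 31); 24·22 ≡ 1, so inverse 22.
N/107 = 632803; 632803 ≡ 5 (mod 107); 5·43 ≡ 1, so inverse 43.
a ≡ 4·494233·50 + 142·454429·78 + 30·2184191·22 + 61·632803·43 = 8233510533.
8233510533 mod 67709921 = 40610092.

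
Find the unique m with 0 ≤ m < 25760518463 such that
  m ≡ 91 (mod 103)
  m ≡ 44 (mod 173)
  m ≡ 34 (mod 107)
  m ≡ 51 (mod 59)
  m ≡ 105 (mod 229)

The moduli are pairwise coprime; N = 103·173·107·59·229 = 25760518463.
N/103 = 250102121; 250102121 ≡ 96 (mod 103); 96·44 ≡ 1, so inverse 44.
N/173 = 148904731; 148904731 ≡ 171 (mod 173); 171·86 ≡ 1, so inverse 86.
N/107 = 240752509; 240752509 ≡ 48 (mod 107); 48·29 ≡ 1, so inverse 29.
N/59 = 436618957; 436618957 ≡ 18 (mod 59); 18·23 ≡ 1, so inverse 23.
N/229 = 112491347; 112491347 ≡ 135 (mod 229); 135·95 ≡ 1, so inverse 95.
m ≡ 91·250102121·44 + 44·148904731·86 + 34·240752509·29 + 51·436618957·23 + 105·112491347·95 = 3436501591348.
3436501591348 mod 25760518463 = 10352635769.

10352635769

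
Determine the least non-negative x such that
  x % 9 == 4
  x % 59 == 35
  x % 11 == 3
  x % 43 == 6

203998

Combine the congruences pairwise.
From x ≡ 4 (mod 9) write x = 4 + 9t. Substituting into x ≡ 35 (mod 59) gives 9t ≡ 31 (mod 59), and since 9⁻¹ ≡ 46 (mod 59), t ≡ 10. Hence x ≡ 4 + 9·10 = 94 (mod 531).
From x ≡ 94 (mod 531) write x = 94 + 531t. Substituting into x ≡ 3 (mod 11) gives 531t ≡ 8 (mod 11), and since 3⁻¹ ≡ 4 (mod 11), t ≡ 10. Hence x ≡ 94 + 531·10 = 5404 (mod 5841).
From x ≡ 5404 (mod 5841) write x = 5404 + 5841t. Substituting into x ≡ 6 (mod 43) gives 5841t ≡ 20 (mod 43), and since 36⁻¹ ≡ 6 (mod 43), t ≡ 34. Hence x ≡ 5404 + 5841·34 = 203998 (mod 251163).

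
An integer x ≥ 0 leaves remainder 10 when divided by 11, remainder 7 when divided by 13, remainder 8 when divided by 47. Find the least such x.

384

Combine the congruences pairwise.
From x ≡ 10 (mod 11) write x = 10 + 11t. Substituting into x ≡ 7 (mod 13) gives 11t ≡ 10 (mod 13), and since 11⁻¹ ≡ 6 (mod 13), t ≡ 8. Hence x ≡ 10 + 11·8 = 98 (mod 143).
From x ≡ 98 (mod 143) write x = 98 + 143t. Substituting into x ≡ 8 (mod 47) gives 143t ≡ 4 (mod 47), and since 2⁻¹ ≡ 24 (mod 47), t ≡ 2. Hence x ≡ 98 + 143·2 = 384 (mod 6721).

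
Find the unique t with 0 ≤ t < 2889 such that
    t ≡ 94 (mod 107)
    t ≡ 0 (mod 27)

1485

From t ≡ 94 (mod 107) write t = 94 + 107s. Substituting into t ≡ 0 (mod 27) gives 107s ≡ 14 (mod 27), and since 26⁻¹ ≡ 26 (mod 27), s ≡ 13. Hence t ≡ 94 + 107·13 = 1485 (mod 2889).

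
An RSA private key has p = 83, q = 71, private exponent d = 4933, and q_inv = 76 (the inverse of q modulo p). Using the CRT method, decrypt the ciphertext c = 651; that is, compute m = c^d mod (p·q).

d_p = d mod (p−1) = 4933 mod 82 = 13; d_q = d mod (q−1) = 33.
m₁ = c^(d_p) mod p: c ≡ 70 (mod 83), and 70^13 mod 83 = 68.
m₂ = c^(d_q) mod q: c ≡ 12 (mod 71), and 12^33 mod 71 = 36.
h = q_inv·(m₁ − m₂) mod p = 76·(68 − 36) mod 83 = 25.
m = m₂ + h·q = 36 + 25·71 = 1811.

1811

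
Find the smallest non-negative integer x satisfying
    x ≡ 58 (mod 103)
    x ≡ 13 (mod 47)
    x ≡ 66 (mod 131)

From x ≡ 58 (mod 103) write x = 58 + 103t. Substituting into x ≡ 13 (mod 47) gives 103t ≡ 2 (mod 47), and since 9⁻¹ ≡ 21 (mod 47), t ≡ 42. Hence x ≡ 58 + 103·42 = 4384 (mod 4841).
From x ≡ 4384 (mod 4841) write x = 4384 + 4841t. Substituting into x ≡ 66 (mod 131) gives 4841t ≡ 5 (mod 131), and since 125⁻¹ ≡ 109 (mod 131), t ≡ 21. Hence x ≡ 4384 + 4841·21 = 106045 (mod 634171).

106045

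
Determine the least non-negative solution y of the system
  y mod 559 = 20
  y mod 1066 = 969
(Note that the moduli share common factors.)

Combine the congruences pairwise.
gcd(559, 1066) = 13 and 13 | (969 − 20), so the pair is consistent; merging gives y ≡ 31883 (mod 45838), where 45838 = lcm(559, 1066).
The solution is unique modulo lcm(559, 1066) = 45838.

31883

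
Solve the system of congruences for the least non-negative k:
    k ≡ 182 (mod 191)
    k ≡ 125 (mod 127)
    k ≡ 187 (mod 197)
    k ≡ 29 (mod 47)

17540476

From k ≡ 182 (mod 191) write k = 182 + 191t. Substituting into k ≡ 125 (mod 127) gives 191t ≡ 70 (mod 127), and since 64⁻¹ ≡ 2 (mod 127), t ≡ 13. Hence k ≡ 182 + 191·13 = 2665 (mod 24257).
From k ≡ 2665 (mod 24257) write k = 2665 + 24257t. Substituting into k ≡ 187 (mod 197) gives 24257t ≡ 83 (mod 197), and since 26⁻¹ ≡ 144 (mod 197), t ≡ 132. Hence k ≡ 2665 + 24257·132 = 3204589 (mod 4778629).
From k ≡ 3204589 (mod 4778629) write k = 3204589 + 4778629t. Substituting into k ≡ 29 (mod 47) gives 4778629t ≡ 41 (mod 47), and since 45⁻¹ ≡ 23 (mod 47), t ≡ 3. Hence k ≡ 3204589 + 4778629·3 = 17540476 (mod 224595563).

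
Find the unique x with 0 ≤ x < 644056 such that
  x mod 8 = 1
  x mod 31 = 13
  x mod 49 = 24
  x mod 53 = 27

The moduli are pairwise coprime; N = 8·31·49·53 = 644056.
N/8 = 80507; 80507 ≡ 3 (mod 8); 3·3 ≡ 1, so inverse 3.
N/31 = 20776; 20776 ≡ 6 (mod 31); 6·26 ≡ 1, so inverse 26.
N/49 = 13144; 13144 ≡ 12 (mod 49); 12·45 ≡ 1, so inverse 45.
N/53 = 12152; 12152 ≡ 15 (mod 53); 15·46 ≡ 1, so inverse 46.
x ≡ 1·80507·3 + 13·20776·26 + 24·13144·45 + 27·12152·46 = 36552113.
36552113 mod 644056 = 484977.

484977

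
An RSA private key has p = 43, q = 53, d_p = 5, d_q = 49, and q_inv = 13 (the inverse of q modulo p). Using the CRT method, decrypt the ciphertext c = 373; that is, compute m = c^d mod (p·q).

m₁ = c^(d_p) mod p: c ≡ 29 (mod 43), and 29^5 mod 43 = 20.
m₂ = c^(d_q) mod q: c ≡ 2 (mod 53), and 2^49 mod 53 = 20.
h = q_inv·(m₁ − m₂) mod p = 13·(20 − 20) mod 43 = 0.
m = m₂ + h·q = 20 + 0·53 = 20.

20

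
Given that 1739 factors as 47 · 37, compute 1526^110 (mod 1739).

Mod 47: 1526 ≡ 22; by Fermat, exponent reduces to 110 mod 46 = 18; 22^18 ≡ 4 (mod 47).
Mod 37: 1526 ≡ 9; by Fermat, exponent reduces to 110 mod 36 = 2; 9^2 ≡ 7 (mod 37).
Combine by CRT: x ≡ 4 (mod 47), x ≡ 7 (mod 37) ⇒ x ≡ 192 (mod 1739).

192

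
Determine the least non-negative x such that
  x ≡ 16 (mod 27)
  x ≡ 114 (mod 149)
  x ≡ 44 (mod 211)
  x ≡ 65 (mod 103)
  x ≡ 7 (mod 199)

From x ≡ 16 (mod 27) write x = 16 + 27t. Substituting into x ≡ 114 (mod 149) gives 27t ≡ 98 (mod 149), and since 27⁻¹ ≡ 138 (mod 149), t ≡ 114. Hence x ≡ 16 + 27·114 = 3094 (mod 4023).
From x ≡ 3094 (mod 4023) write x = 3094 + 4023t. Substituting into x ≡ 44 (mod 211) gives 4023t ≡ 115 (mod 211), and since 14⁻¹ ≡ 196 (mod 211), t ≡ 174. Hence x ≡ 3094 + 4023·174 = 703096 (mod 848853).
From x ≡ 703096 (mod 848853) write x = 703096 + 848853t. Substituting into x ≡ 65 (mod 103) gives 848853t ≡ 47 (mod 103), and since 30⁻¹ ≡ 79 (mod 103), t ≡ 5. Hence x ≡ 703096 + 848853·5 = 4947361 (mod 87431859).
From x ≡ 4947361 (mod 87431859) write x = 4947361 + 87431859t. Substituting into x ≡ 7 (mod 199) gives 87431859t ≡ 184 (mod 199), and since 15⁻¹ ≡ 146 (mod 199), t ≡ 198. Hence x ≡ 4947361 + 87431859·198 = 17316455443 (mod 17398939941).

17316455443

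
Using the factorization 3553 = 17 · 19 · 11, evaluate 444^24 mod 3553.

Mod 17: 444 ≡ 2; by Fermat, exponent reduces to 24 mod 16 = 8; 2^8 ≡ 1 (mod 17).
Mod 19: 444 ≡ 7; by Fermat, exponent reduces to 24 mod 18 = 6; 7^6 ≡ 1 (mod 19).
Mod 11: 444 ≡ 4; by Fermat, exponent reduces to 24 mod 10 = 4; 4^4 ≡ 3 (mod 11).
Combine by CRT: x ≡ 1 (mod 17), x ≡ 1 (mod 19), x ≡ 3 (mod 11) ⇒ x ≡ 1939 (mod 3553).

1939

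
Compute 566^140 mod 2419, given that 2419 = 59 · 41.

Mod 59: 566 ≡ 35; by Fermat, exponent reduces to 140 mod 58 = 24; 35^24 ≡ 48 (mod 59).
Mod 41: 566 ≡ 33; by Fermat, exponent reduces to 140 mod 40 = 20; 33^20 ≡ 1 (mod 41).
Combine by CRT: x ≡ 48 (mod 59), x ≡ 1 (mod 41) ⇒ x ≡ 1641 (mod 2419).

1641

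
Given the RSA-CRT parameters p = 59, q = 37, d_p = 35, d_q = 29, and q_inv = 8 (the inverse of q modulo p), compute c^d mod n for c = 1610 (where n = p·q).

905

m₁ = c^(d_p) mod p: c ≡ 17 (mod 59), and 17^35 mod 59 = 20.
m₂ = c^(d_q) mod q: c ≡ 19 (mod 37), and 19^29 mod 37 = 17.
h = q_inv·(m₁ − m₂) mod p = 8·(20 − 17) mod 59 = 24.
m = m₂ + h·q = 17 + 24·37 = 905.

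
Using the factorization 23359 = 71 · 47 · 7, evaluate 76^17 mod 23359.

16071

Mod 71: 76 ≡ 5; 5^17 ≡ 25 (mod 71).
Mod 47: 76 ≡ 29; 29^17 ≡ 44 (mod 47).
Mod 7: 76 ≡ 6; by Fermat, exponent reduces to 17 mod 6 = 5; 6^5 ≡ 6 (mod 7).
Combine by CRT: x ≡ 25 (mod 71), x ≡ 44 (mod 47), x ≡ 6 (mod 7) ⇒ x ≡ 16071 (mod 23359).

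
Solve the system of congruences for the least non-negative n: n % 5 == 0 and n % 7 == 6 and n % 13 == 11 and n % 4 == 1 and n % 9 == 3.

16365

The moduli are pairwise coprime; M = 5·7·13·4·9 = 16380.
M/5 = 3276; 3276 ≡ 1 (mod 5), inverse 1.
M/7 = 2340; 2340 ≡ 2 (mod 7); 2·4 ≡ 1, so inverse 4.
M/13 = 1260; 1260 ≡ 12 (mod 13); 12·12 ≡ 1, so inverse 12.
M/4 = 4095; 4095 ≡ 3 (mod 4); 3·3 ≡ 1, so inverse 3.
M/9 = 1820; 1820 ≡ 2 (mod 9); 2·5 ≡ 1, so inverse 5.
n ≡ 0·3276·1 + 6·2340·4 + 11·1260·12 + 1·4095·3 + 3·1820·5 = 262065.
262065 mod 16380 = 16365.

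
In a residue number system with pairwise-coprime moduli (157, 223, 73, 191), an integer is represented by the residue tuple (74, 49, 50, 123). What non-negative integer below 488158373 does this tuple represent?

170258096

The moduli are pairwise coprime; N = 157·223·73·191 = 488158373.
N/157 = 3109289; 3109289 ≡ 61 (mod 157); 61·139 ≡ 1, so inverse 139.
N/223 = 2189051; 2189051 ≡ 83 (mod 223); 83·43 ≡ 1, so inverse 43.
N/73 = 6687101; 6687101 ≡ 9 (mod 73); 9·65 ≡ 1, so inverse 65.
N/191 = 2555803; 2555803 ≡ 32 (mod 191); 32·6 ≡ 1, so inverse 6.
x ≡ 74·3109289·139 + 49·2189051·43 + 50·6687101·65 + 123·2555803·6 = 60213737975.
60213737975 mod 488158373 = 170258096.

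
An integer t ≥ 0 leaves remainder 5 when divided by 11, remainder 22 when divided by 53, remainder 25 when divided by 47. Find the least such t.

11258

The moduli are pairwise coprime; N = 11·53·47 = 27401.
N/11 = 2491; 2491 ≡ 5 (mod 11); 5·9 ≡ 1, so inverse 9.
N/53 = 517; 517 ≡ 40 (mod 53); 40·4 ≡ 1, so inverse 4.
N/47 = 583; 583 ≡ 19 (mod 47); 19·5 ≡ 1, so inverse 5.
t ≡ 5·2491·9 + 22·517·4 + 25·583·5 = 230466.
230466 mod 27401 = 11258.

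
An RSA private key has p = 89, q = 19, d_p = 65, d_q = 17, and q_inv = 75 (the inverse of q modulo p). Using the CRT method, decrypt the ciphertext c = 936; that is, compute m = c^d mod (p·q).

897

m₁ = c^(d_p) mod p: c ≡ 46 (mod 89), and 46^65 mod 89 = 7.
m₂ = c^(d_q) mod q: c ≡ 5 (mod 19), and 5^17 mod 19 = 4.
h = q_inv·(m₁ − m₂) mod p = 75·(7 − 4) mod 89 = 47.
m = m₂ + h·q = 4 + 47·19 = 897.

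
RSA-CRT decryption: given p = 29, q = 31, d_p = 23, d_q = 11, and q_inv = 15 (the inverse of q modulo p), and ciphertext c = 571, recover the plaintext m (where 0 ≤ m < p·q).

313

m₁ = c^(d_p) mod p: c ≡ 20 (mod 29), and 20^23 mod 29 = 23.
m₂ = c^(d_q) mod q: c ≡ 13 (mod 31), and 13^11 mod 31 = 3.
h = q_inv·(m₁ − m₂) mod p = 15·(23 − 3) mod 29 = 10.
m = m₂ + h·q = 3 + 10·31 = 313.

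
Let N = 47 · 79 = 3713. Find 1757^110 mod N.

Mod 47: 1757 ≡ 18; by Fermat, exponent reduces to 110 mod 46 = 18; 18^18 ≡ 7 (mod 47).
Mod 79: 1757 ≡ 19; by Fermat, exponent reduces to 110 mod 78 = 32; 19^32 ≡ 36 (mod 79).
Combine by CRT: x ≡ 7 (mod 47), x ≡ 36 (mod 79) ⇒ x ≡ 2169 (mod 3713).

2169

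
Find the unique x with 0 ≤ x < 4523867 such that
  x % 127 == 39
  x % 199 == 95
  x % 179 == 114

1637069

The moduli are pairwise coprime; N = 127·199·179 = 4523867.
N/127 = 35621; 35621 ≡ 61 (mod 127); 61·25 ≡ 1, so inverse 25.
N/199 = 22733; 22733 ≡ 47 (mod 199); 47·72 ≡ 1, so inverse 72.
N/179 = 25273; 25273 ≡ 34 (mod 179); 34·79 ≡ 1, so inverse 79.
x ≡ 39·35621·25 + 95·22733·72 + 114·25273·79 = 417832833.
417832833 mod 4523867 = 1637069.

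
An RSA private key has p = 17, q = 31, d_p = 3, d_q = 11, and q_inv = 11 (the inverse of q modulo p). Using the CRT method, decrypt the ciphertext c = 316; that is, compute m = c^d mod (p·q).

150

m₁ = c^(d_p) mod p: c ≡ 10 (mod 17), and 10^3 mod 17 = 14.
m₂ = c^(d_q) mod q: c ≡ 6 (mod 31), and 6^11 mod 31 = 26.
h = q_inv·(m₁ − m₂) mod p = 11·(14 − 26) mod 17 = 4.
m = m₂ + h·q = 26 + 4·31 = 150.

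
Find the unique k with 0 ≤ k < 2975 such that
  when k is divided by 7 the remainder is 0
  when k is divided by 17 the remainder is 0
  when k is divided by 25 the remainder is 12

From k ≡ 0 (mod 7) write k = 0 + 7t. Substituting into k ≡ 0 (mod 17) gives 7t ≡ 0 (mod 17), and since 7⁻¹ ≡ 5 (mod 17), t ≡ 0. Hence k ≡ 0 + 7·0 = 0 (mod 119).
From k ≡ 0 (mod 119) write k = 0 + 119t. Substituting into k ≡ 12 (mod 25) gives 119t ≡ 12 (mod 25), and since 19⁻¹ ≡ 4 (mod 25), t ≡ 23. Hence k ≡ 0 + 119·23 = 2737 (mod 2975).

2737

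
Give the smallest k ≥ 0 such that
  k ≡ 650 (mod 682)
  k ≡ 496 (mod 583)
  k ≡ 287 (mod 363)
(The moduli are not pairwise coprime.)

810866

gcd(682, 583) = 11 and 11 | (496 − 650), so the pair is consistent; merging gives k ≡ 15654 (mod 36146), where 36146 = lcm(682, 583).
gcd(36146, 363) = 11 and 11 | (287 − 15654), so the pair is consistent; merging gives k ≡ 810866 (mod 1192818), where 1192818 = lcm(36146, 363).
The solution is unique modulo lcm(682, 583, 363) = 1192818.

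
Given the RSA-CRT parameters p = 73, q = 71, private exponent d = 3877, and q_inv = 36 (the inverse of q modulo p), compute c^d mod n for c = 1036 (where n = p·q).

2608

d_p = d mod (p−1) = 3877 mod 72 = 61; d_q = d mod (q−1) = 27.
m₁ = c^(d_p) mod p: c ≡ 14 (mod 73), and 14^61 mod 73 = 53.
m₂ = c^(d_q) mod q: c ≡ 42 (mod 71), and 42^27 mod 71 = 52.
h = q_inv·(m₁ − m₂) mod p = 36·(53 − 52) mod 73 = 36.
m = m₂ + h·q = 52 + 36·71 = 2608.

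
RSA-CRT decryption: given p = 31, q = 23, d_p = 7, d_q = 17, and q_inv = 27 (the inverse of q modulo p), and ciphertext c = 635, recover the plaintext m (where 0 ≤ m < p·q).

457

m₁ = c^(d_p) mod p: c ≡ 15 (mod 31), and 15^7 mod 31 = 23.
m₂ = c^(d_q) mod q: c ≡ 14 (mod 23), and 14^17 mod 23 = 20.
h = q_inv·(m₁ − m₂) mod p = 27·(23 − 20) mod 31 = 19.
m = m₂ + h·q = 20 + 19·23 = 457.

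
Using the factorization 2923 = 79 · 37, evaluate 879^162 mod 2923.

Mod 79: 879 ≡ 10; by Fermat, exponent reduces to 162 mod 78 = 6; 10^6 ≡ 18 (mod 79).
Mod 37: 879 ≡ 28; by Fermat, exponent reduces to 162 mod 36 = 18; 28^18 ≡ 1 (mod 37).
Combine by CRT: x ≡ 18 (mod 79), x ≡ 1 (mod 37) ⇒ x ≡ 334 (mod 2923).

334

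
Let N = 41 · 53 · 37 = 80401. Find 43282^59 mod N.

38133

Mod 41: 43282 ≡ 27; by Fermat, exponent reduces to 59 mod 40 = 19; 27^19 ≡ 3 (mod 41).
Mod 53: 43282 ≡ 34; by Fermat, exponent reduces to 59 mod 52 = 7; 34^7 ≡ 26 (mod 53).
Mod 37: 43282 ≡ 29; by Fermat, exponent reduces to 59 mod 36 = 23; 29^23 ≡ 23 (mod 37).
Combine by CRT: x ≡ 3 (mod 41), x ≡ 26 (mod 53), x ≡ 23 (mod 37) ⇒ x ≡ 38133 (mod 80401).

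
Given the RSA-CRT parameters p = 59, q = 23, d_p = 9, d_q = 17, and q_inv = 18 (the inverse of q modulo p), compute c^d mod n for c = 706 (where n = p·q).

786

m₁ = c^(d_p) mod p: c ≡ 57 (mod 59), and 57^9 mod 59 = 19.
m₂ = c^(d_q) mod q: c ≡ 16 (mod 23), and 16^17 mod 23 = 4.
h = q_inv·(m₁ − m₂) mod p = 18·(19 − 4) mod 59 = 34.
m = m₂ + h·q = 4 + 34·23 = 786.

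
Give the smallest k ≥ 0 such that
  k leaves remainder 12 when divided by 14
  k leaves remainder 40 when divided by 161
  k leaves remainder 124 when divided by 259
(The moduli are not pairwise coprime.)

8412

gcd(14, 161) = 7 and 7 | (40 − 12), so the pair is consistent; merging gives k ≡ 40 (mod 322), where 322 = lcm(14, 161).
gcd(322, 259) = 7 and 7 | (124 − 40), so the pair is consistent; merging gives k ≡ 8412 (mod 11914), where 11914 = lcm(322, 259).
The solution is unique modulo lcm(14, 161, 259) = 11914.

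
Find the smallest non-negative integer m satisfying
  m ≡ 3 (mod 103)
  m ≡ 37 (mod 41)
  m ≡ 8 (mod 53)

Combine the congruences pairwise.
From m ≡ 3 (mod 103) write m = 3 + 103t. Substituting into m ≡ 37 (mod 41) gives 103t ≡ 34 (mod 41), and since 21⁻¹ ≡ 2 (mod 41), t ≡ 27. Hence m ≡ 3 + 103·27 = 2784 (mod 4223).
From m ≡ 2784 (mod 4223) write m = 2784 + 4223t. Substituting into m ≡ 8 (mod 53) gives 4223t ≡ 33 (mod 53), and since 36⁻¹ ≡ 28 (mod 53), t ≡ 23. Hence m ≡ 2784 + 4223·23 = 99913 (mod 223819).

99913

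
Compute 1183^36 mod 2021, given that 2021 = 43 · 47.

1569

Mod 43: 1183 ≡ 22; 22^36 ≡ 21 (mod 43).
Mod 47: 1183 ≡ 8; 8^36 ≡ 18 (mod 47).
Combine by CRT: x ≡ 21 (mod 43), x ≡ 18 (mod 47) ⇒ x ≡ 1569 (mod 2021).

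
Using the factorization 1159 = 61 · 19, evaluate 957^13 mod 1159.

805

Mod 61: 957 ≡ 42; 42^13 ≡ 12 (mod 61).
Mod 19: 957 ≡ 7; 7^13 ≡ 7 (mod 19).
Combine by CRT: x ≡ 12 (mod 61), x ≡ 7 (mod 19) ⇒ x ≡ 805 (mod 1159).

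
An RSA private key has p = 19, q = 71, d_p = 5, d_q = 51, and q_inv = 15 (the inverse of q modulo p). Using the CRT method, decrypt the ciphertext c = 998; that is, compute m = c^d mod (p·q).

m₁ = c^(d_p) mod p: c ≡ 10 (mod 19), and 10^5 mod 19 = 3.
m₂ = c^(d_q) mod q: c ≡ 4 (mod 71), and 4^51 mod 71 = 9.
h = q_inv·(m₁ − m₂) mod p = 15·(3 − 9) mod 19 = 5.
m = m₂ + h·q = 9 + 5·71 = 364.

364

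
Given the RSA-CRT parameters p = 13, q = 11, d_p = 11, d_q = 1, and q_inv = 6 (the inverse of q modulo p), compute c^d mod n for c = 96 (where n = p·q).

m₁ = c^(d_p) mod p: c ≡ 5 (mod 13), and 5^11 mod 13 = 8.
m₂ = c^(d_q) mod q: c ≡ 8 (mod 11), and 8^1 mod 11 = 8.
h = q_inv·(m₁ − m₂) mod p = 6·(8 − 8) mod 13 = 0.
m = m₂ + h·q = 8 + 0·11 = 8.

8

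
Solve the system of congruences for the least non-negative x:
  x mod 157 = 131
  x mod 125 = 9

759

From x ≡ 131 (mod 157) write x = 131 + 157t. Substituting into x ≡ 9 (mod 125) gives 157t ≡ 3 (mod 125), and since 32⁻¹ ≡ 43 (mod 125), t ≡ 4. Hence x ≡ 131 + 157·4 = 759 (mod 19625).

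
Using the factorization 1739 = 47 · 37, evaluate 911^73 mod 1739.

1059

Mod 47: 911 ≡ 18; by Fermat, exponent reduces to 73 mod 46 = 27; 18^27 ≡ 25 (mod 47).
Mod 37: 911 ≡ 23; by Fermat, exponent reduces to 73 mod 36 = 1; 23^1 ≡ 23 (mod 37).
Combine by CRT: x ≡ 25 (mod 47), x ≡ 23 (mod 37) ⇒ x ≡ 1059 (mod 1739).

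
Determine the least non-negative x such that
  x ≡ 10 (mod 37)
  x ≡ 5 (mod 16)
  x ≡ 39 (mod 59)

The moduli are pairwise coprime; N = 37·16·59 = 34928.
N/37 = 944; 944 ≡ 19 (mod 37); 19·2 ≡ 1, so inverse 2.
N/16 = 2183; 2183 ≡ 7 (mod 16); 7·7 ≡ 1, so inverse 7.
N/59 = 592; 592 ≡ 2 (mod 59); 2·30 ≡ 1, so inverse 30.
x ≡ 10·944·2 + 5·2183·7 + 39·592·30 = 787925.
787925 mod 34928 = 19509.

19509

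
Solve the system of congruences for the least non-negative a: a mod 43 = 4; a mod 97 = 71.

From a ≡ 4 (mod 43) write a = 4 + 43t. Substituting into a ≡ 71 (mod 97) gives 43t ≡ 67 (mod 97), and since 43⁻¹ ≡ 88 (mod 97), t ≡ 76. Hence a ≡ 4 + 43·76 = 3272 (mod 4171).

3272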